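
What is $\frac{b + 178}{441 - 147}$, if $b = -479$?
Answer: $- \frac{43}{42} \approx -1.0238$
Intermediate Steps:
$\frac{b + 178}{441 - 147} = \frac{-479 + 178}{441 - 147} = - \frac{301}{294} = \left(-301\right) \frac{1}{294} = - \frac{43}{42}$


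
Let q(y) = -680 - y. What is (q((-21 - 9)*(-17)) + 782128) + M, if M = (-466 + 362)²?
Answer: 791754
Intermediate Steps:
M = 10816 (M = (-104)² = 10816)
(q((-21 - 9)*(-17)) + 782128) + M = ((-680 - (-21 - 9)*(-17)) + 782128) + 10816 = ((-680 - (-30)*(-17)) + 782128) + 10816 = ((-680 - 1*510) + 782128) + 10816 = ((-680 - 510) + 782128) + 10816 = (-1190 + 782128) + 10816 = 780938 + 10816 = 791754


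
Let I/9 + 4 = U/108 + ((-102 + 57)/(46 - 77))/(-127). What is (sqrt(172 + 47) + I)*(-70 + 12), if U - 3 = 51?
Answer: 7216389/3937 - 58*sqrt(219) ≈ 974.64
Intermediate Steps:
U = 54 (U = 3 + 51 = 54)
I = -248841/7874 (I = -36 + 9*(54/108 + ((-102 + 57)/(46 - 77))/(-127)) = -36 + 9*(54*(1/108) - 45/(-31)*(-1/127)) = -36 + 9*(1/2 - 45*(-1/31)*(-1/127)) = -36 + 9*(1/2 + (45/31)*(-1/127)) = -36 + 9*(1/2 - 45/3937) = -36 + 9*(3847/7874) = -36 + 34623/7874 = -248841/7874 ≈ -31.603)
(sqrt(172 + 47) + I)*(-70 + 12) = (sqrt(172 + 47) - 248841/7874)*(-70 + 12) = (sqrt(219) - 248841/7874)*(-58) = (-248841/7874 + sqrt(219))*(-58) = 7216389/3937 - 58*sqrt(219)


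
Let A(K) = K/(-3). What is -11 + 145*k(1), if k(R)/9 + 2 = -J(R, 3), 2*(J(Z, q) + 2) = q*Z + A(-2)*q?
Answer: -6547/2 ≈ -3273.5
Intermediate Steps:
A(K) = -K/3 (A(K) = K*(-⅓) = -K/3)
J(Z, q) = -2 + q/3 + Z*q/2 (J(Z, q) = -2 + (q*Z + (-⅓*(-2))*q)/2 = -2 + (Z*q + 2*q/3)/2 = -2 + (2*q/3 + Z*q)/2 = -2 + (q/3 + Z*q/2) = -2 + q/3 + Z*q/2)
k(R) = -9 - 27*R/2 (k(R) = -18 + 9*(-(-2 + (⅓)*3 + (½)*R*3)) = -18 + 9*(-(-2 + 1 + 3*R/2)) = -18 + 9*(-(-1 + 3*R/2)) = -18 + 9*(1 - 3*R/2) = -18 + (9 - 27*R/2) = -9 - 27*R/2)
-11 + 145*k(1) = -11 + 145*(-9 - 27/2*1) = -11 + 145*(-9 - 27/2) = -11 + 145*(-45/2) = -11 - 6525/2 = -6547/2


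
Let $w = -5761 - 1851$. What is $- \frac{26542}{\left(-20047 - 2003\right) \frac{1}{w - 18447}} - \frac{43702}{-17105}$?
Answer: $- \frac{1182984608459}{37716525} \approx -31365.0$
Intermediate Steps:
$w = -7612$
$- \frac{26542}{\left(-20047 - 2003\right) \frac{1}{w - 18447}} - \frac{43702}{-17105} = - \frac{26542}{\left(-20047 - 2003\right) \frac{1}{-7612 - 18447}} - \frac{43702}{-17105} = - \frac{26542}{\left(-22050\right) \frac{1}{-26059}} - - \frac{43702}{17105} = - \frac{26542}{\left(-22050\right) \left(- \frac{1}{26059}\right)} + \frac{43702}{17105} = - \frac{26542}{\frac{22050}{26059}} + \frac{43702}{17105} = \left(-26542\right) \frac{26059}{22050} + \frac{43702}{17105} = - \frac{345828989}{11025} + \frac{43702}{17105} = - \frac{1182984608459}{37716525}$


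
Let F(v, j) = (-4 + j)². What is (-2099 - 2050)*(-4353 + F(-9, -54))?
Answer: 4103361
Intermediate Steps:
(-2099 - 2050)*(-4353 + F(-9, -54)) = (-2099 - 2050)*(-4353 + (-4 - 54)²) = -4149*(-4353 + (-58)²) = -4149*(-4353 + 3364) = -4149*(-989) = 4103361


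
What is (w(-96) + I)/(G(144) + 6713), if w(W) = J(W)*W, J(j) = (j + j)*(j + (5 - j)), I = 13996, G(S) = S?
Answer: 106156/6857 ≈ 15.481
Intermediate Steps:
J(j) = 10*j (J(j) = (2*j)*5 = 10*j)
w(W) = 10*W² (w(W) = (10*W)*W = 10*W²)
(w(-96) + I)/(G(144) + 6713) = (10*(-96)² + 13996)/(144 + 6713) = (10*9216 + 13996)/6857 = (92160 + 13996)*(1/6857) = 106156*(1/6857) = 106156/6857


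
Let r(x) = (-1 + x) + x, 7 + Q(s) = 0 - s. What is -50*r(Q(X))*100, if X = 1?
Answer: 85000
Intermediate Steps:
Q(s) = -7 - s (Q(s) = -7 + (0 - s) = -7 - s)
r(x) = -1 + 2*x
-50*r(Q(X))*100 = -50*(-1 + 2*(-7 - 1*1))*100 = -50*(-1 + 2*(-7 - 1))*100 = -50*(-1 + 2*(-8))*100 = -50*(-1 - 16)*100 = -50*(-17)*100 = 850*100 = 85000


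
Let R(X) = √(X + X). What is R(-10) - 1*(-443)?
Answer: 443 + 2*I*√5 ≈ 443.0 + 4.4721*I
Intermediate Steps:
R(X) = √2*√X (R(X) = √(2*X) = √2*√X)
R(-10) - 1*(-443) = √2*√(-10) - 1*(-443) = √2*(I*√10) + 443 = 2*I*√5 + 443 = 443 + 2*I*√5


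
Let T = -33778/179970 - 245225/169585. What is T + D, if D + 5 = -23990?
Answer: -73238235912313/3052021245 ≈ -23997.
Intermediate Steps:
D = -23995 (D = -5 - 23990 = -23995)
T = -4986138538/3052021245 (T = -33778*1/179970 - 245225*1/169585 = -16889/89985 - 49045/33917 = -4986138538/3052021245 ≈ -1.6337)
T + D = -4986138538/3052021245 - 23995 = -73238235912313/3052021245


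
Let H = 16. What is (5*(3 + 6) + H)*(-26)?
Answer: -1586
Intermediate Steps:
(5*(3 + 6) + H)*(-26) = (5*(3 + 6) + 16)*(-26) = (5*9 + 16)*(-26) = (45 + 16)*(-26) = 61*(-26) = -1586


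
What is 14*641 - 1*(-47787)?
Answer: 56761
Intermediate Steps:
14*641 - 1*(-47787) = 8974 + 47787 = 56761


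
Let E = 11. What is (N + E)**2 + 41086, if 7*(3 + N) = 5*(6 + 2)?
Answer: 2022430/49 ≈ 41274.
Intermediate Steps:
N = 19/7 (N = -3 + (5*(6 + 2))/7 = -3 + (5*8)/7 = -3 + (1/7)*40 = -3 + 40/7 = 19/7 ≈ 2.7143)
(N + E)**2 + 41086 = (19/7 + 11)**2 + 41086 = (96/7)**2 + 41086 = 9216/49 + 41086 = 2022430/49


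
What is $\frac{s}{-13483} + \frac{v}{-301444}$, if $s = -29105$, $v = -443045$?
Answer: $\frac{14747103355}{4064369452} \approx 3.6284$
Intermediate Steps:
$\frac{s}{-13483} + \frac{v}{-301444} = - \frac{29105}{-13483} - \frac{443045}{-301444} = \left(-29105\right) \left(- \frac{1}{13483}\right) - - \frac{443045}{301444} = \frac{29105}{13483} + \frac{443045}{301444} = \frac{14747103355}{4064369452}$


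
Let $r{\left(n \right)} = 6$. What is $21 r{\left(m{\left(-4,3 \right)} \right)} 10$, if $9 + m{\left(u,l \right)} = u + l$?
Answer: $1260$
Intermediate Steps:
$m{\left(u,l \right)} = -9 + l + u$ ($m{\left(u,l \right)} = -9 + \left(u + l\right) = -9 + \left(l + u\right) = -9 + l + u$)
$21 r{\left(m{\left(-4,3 \right)} \right)} 10 = 21 \cdot 6 \cdot 10 = 126 \cdot 10 = 1260$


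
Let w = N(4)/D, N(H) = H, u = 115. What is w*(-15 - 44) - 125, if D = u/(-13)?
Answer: -11307/115 ≈ -98.322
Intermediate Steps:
D = -115/13 (D = 115/(-13) = 115*(-1/13) = -115/13 ≈ -8.8462)
w = -52/115 (w = 4/(-115/13) = 4*(-13/115) = -52/115 ≈ -0.45217)
w*(-15 - 44) - 125 = -52*(-15 - 44)/115 - 125 = -52/115*(-59) - 125 = 3068/115 - 125 = -11307/115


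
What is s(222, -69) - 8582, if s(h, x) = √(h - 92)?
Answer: -8582 + √130 ≈ -8570.6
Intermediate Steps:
s(h, x) = √(-92 + h)
s(222, -69) - 8582 = √(-92 + 222) - 8582 = √130 - 8582 = -8582 + √130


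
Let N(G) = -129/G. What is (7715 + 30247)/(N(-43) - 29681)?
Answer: -999/781 ≈ -1.2791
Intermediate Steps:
(7715 + 30247)/(N(-43) - 29681) = (7715 + 30247)/(-129/(-43) - 29681) = 37962/(-129*(-1/43) - 29681) = 37962/(3 - 29681) = 37962/(-29678) = 37962*(-1/29678) = -999/781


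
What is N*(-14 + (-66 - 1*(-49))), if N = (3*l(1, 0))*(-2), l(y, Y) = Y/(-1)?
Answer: 0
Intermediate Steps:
l(y, Y) = -Y (l(y, Y) = Y*(-1) = -Y)
N = 0 (N = (3*(-1*0))*(-2) = (3*0)*(-2) = 0*(-2) = 0)
N*(-14 + (-66 - 1*(-49))) = 0*(-14 + (-66 - 1*(-49))) = 0*(-14 + (-66 + 49)) = 0*(-14 - 17) = 0*(-31) = 0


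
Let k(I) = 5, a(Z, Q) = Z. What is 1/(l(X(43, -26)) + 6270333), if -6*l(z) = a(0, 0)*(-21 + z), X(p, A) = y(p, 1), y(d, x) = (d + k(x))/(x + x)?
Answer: 1/6270333 ≈ 1.5948e-7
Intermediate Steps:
y(d, x) = (5 + d)/(2*x) (y(d, x) = (d + 5)/(x + x) = (5 + d)/((2*x)) = (5 + d)*(1/(2*x)) = (5 + d)/(2*x))
X(p, A) = 5/2 + p/2 (X(p, A) = (1/2)*(5 + p)/1 = (1/2)*1*(5 + p) = 5/2 + p/2)
l(z) = 0 (l(z) = -0*(-21 + z) = -1/6*0 = 0)
1/(l(X(43, -26)) + 6270333) = 1/(0 + 6270333) = 1/6270333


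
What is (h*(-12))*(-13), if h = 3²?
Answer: 1404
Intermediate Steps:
h = 9
(h*(-12))*(-13) = (9*(-12))*(-13) = -108*(-13) = 1404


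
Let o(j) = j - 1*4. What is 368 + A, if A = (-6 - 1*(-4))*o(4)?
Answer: 368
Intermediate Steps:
o(j) = -4 + j (o(j) = j - 4 = -4 + j)
A = 0 (A = (-6 - 1*(-4))*(-4 + 4) = (-6 + 4)*0 = -2*0 = 0)
368 + A = 368 + 0 = 368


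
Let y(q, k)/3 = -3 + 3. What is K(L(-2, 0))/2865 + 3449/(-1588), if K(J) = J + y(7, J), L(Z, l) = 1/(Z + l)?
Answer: -9882179/4549620 ≈ -2.1721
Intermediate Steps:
y(q, k) = 0 (y(q, k) = 3*(-3 + 3) = 3*0 = 0)
K(J) = J (K(J) = J + 0 = J)
K(L(-2, 0))/2865 + 3449/(-1588) = 1/((-2 + 0)*2865) + 3449/(-1588) = (1/2865)/(-2) + 3449*(-1/1588) = -½*1/2865 - 3449/1588 = -1/5730 - 3449/1588 = -9882179/4549620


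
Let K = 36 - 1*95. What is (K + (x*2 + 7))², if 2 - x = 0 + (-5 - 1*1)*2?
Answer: 576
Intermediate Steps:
x = 14 (x = 2 - (0 + (-5 - 1*1)*2) = 2 - (0 + (-5 - 1)*2) = 2 - (0 - 6*2) = 2 - (0 - 12) = 2 - 1*(-12) = 2 + 12 = 14)
K = -59 (K = 36 - 95 = -59)
(K + (x*2 + 7))² = (-59 + (14*2 + 7))² = (-59 + (28 + 7))² = (-59 + 35)² = (-24)² = 576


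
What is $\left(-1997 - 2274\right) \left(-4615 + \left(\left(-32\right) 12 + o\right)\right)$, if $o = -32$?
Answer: $21487401$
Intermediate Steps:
$\left(-1997 - 2274\right) \left(-4615 + \left(\left(-32\right) 12 + o\right)\right) = \left(-1997 - 2274\right) \left(-4615 - 416\right) = - 4271 \left(-4615 - 416\right) = \left(-4271\right) \left(-5031\right) = 21487401$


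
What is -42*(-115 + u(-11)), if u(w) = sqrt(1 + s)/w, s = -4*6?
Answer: 4830 + 42*I*sqrt(23)/11 ≈ 4830.0 + 18.311*I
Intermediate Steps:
s = -24
u(w) = I*sqrt(23)/w (u(w) = sqrt(1 - 24)/w = sqrt(-23)/w = (I*sqrt(23))/w = I*sqrt(23)/w)
-42*(-115 + u(-11)) = -42*(-115 + I*sqrt(23)/(-11)) = -42*(-115 + I*sqrt(23)*(-1/11)) = -42*(-115 - I*sqrt(23)/11) = 4830 + 42*I*sqrt(23)/11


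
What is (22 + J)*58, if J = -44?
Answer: -1276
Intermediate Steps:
(22 + J)*58 = (22 - 44)*58 = -22*58 = -1276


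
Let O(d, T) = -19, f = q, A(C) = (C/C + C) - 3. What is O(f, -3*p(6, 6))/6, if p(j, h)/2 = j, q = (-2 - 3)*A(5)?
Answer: -19/6 ≈ -3.1667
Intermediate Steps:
A(C) = -2 + C (A(C) = (1 + C) - 3 = -2 + C)
q = -15 (q = (-2 - 3)*(-2 + 5) = -5*3 = -15)
p(j, h) = 2*j
f = -15
O(f, -3*p(6, 6))/6 = -19/6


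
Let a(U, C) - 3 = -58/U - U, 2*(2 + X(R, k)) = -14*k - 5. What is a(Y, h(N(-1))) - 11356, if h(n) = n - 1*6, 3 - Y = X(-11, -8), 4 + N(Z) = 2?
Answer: -2192841/194 ≈ -11303.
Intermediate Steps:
N(Z) = -2 (N(Z) = -4 + 2 = -2)
X(R, k) = -9/2 - 7*k (X(R, k) = -2 + (-14*k - 5)/2 = -2 + (-5 - 14*k)/2 = -2 + (-5/2 - 7*k) = -9/2 - 7*k)
Y = -97/2 (Y = 3 - (-9/2 - 7*(-8)) = 3 - (-9/2 + 56) = 3 - 1*103/2 = 3 - 103/2 = -97/2 ≈ -48.500)
h(n) = -6 + n (h(n) = n - 6 = -6 + n)
a(U, C) = 3 - U - 58/U (a(U, C) = 3 + (-58/U - U) = 3 + (-U - 58/U) = 3 - U - 58/U)
a(Y, h(N(-1))) - 11356 = (3 - 1*(-97/2) - 58/(-97/2)) - 11356 = (3 + 97/2 - 58*(-2/97)) - 11356 = (3 + 97/2 + 116/97) - 11356 = 10223/194 - 11356 = -2192841/194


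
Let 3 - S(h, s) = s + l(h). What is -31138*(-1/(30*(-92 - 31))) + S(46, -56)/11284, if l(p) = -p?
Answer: -25069553/2974140 ≈ -8.4292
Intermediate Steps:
S(h, s) = 3 + h - s (S(h, s) = 3 - (s - h) = 3 + (h - s) = 3 + h - s)
-31138*(-1/(30*(-92 - 31))) + S(46, -56)/11284 = -31138*(-1/(30*(-92 - 31))) + (3 + 46 - 1*(-56))/11284 = -31138/((-30*(-123))) + (3 + 46 + 56)*(1/11284) = -31138/3690 + 105*(1/11284) = -31138*1/3690 + 15/1612 = -15569/1845 + 15/1612 = -25069553/2974140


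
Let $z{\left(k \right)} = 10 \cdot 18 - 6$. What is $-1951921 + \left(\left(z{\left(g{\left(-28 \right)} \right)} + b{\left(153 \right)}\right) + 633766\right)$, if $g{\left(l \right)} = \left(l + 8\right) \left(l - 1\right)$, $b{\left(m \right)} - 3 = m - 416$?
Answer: $-1318241$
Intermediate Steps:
$b{\left(m \right)} = -413 + m$ ($b{\left(m \right)} = 3 + \left(m - 416\right) = 3 + \left(-416 + m\right) = -413 + m$)
$g{\left(l \right)} = \left(-1 + l\right) \left(8 + l\right)$ ($g{\left(l \right)} = \left(8 + l\right) \left(-1 + l\right) = \left(-1 + l\right) \left(8 + l\right)$)
$z{\left(k \right)} = 174$ ($z{\left(k \right)} = 180 - 6 = 174$)
$-1951921 + \left(\left(z{\left(g{\left(-28 \right)} \right)} + b{\left(153 \right)}\right) + 633766\right) = -1951921 + \left(\left(174 + \left(-413 + 153\right)\right) + 633766\right) = -1951921 + \left(\left(174 - 260\right) + 633766\right) = -1951921 + \left(-86 + 633766\right) = -1951921 + 633680 = -1318241$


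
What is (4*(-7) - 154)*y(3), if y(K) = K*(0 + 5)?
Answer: -2730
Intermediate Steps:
y(K) = 5*K (y(K) = K*5 = 5*K)
(4*(-7) - 154)*y(3) = (4*(-7) - 154)*(5*3) = (-28 - 154)*15 = -182*15 = -2730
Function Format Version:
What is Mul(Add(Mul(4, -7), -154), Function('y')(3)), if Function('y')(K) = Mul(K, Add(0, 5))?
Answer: -2730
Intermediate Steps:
Function('y')(K) = Mul(5, K) (Function('y')(K) = Mul(K, 5) = Mul(5, K))
Mul(Add(Mul(4, -7), -154), Function('y')(3)) = Mul(Add(Mul(4, -7), -154), Mul(5, 3)) = Mul(Add(-28, -154), 15) = Mul(-182, 15) = -2730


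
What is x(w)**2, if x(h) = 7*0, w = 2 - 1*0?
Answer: 0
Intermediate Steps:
w = 2 (w = 2 + 0 = 2)
x(h) = 0
x(w)**2 = 0**2 = 0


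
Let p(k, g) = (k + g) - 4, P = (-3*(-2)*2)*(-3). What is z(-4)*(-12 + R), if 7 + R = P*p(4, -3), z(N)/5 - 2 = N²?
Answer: 8010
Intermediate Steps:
z(N) = 10 + 5*N²
P = -36 (P = (6*2)*(-3) = 12*(-3) = -36)
p(k, g) = -4 + g + k (p(k, g) = (g + k) - 4 = -4 + g + k)
R = 101 (R = -7 - 36*(-4 - 3 + 4) = -7 - 36*(-3) = -7 + 108 = 101)
z(-4)*(-12 + R) = (10 + 5*(-4)²)*(-12 + 101) = (10 + 5*16)*89 = (10 + 80)*89 = 90*89 = 8010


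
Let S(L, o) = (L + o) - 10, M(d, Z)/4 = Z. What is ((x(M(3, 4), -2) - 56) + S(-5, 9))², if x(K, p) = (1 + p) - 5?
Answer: 4624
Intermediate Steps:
M(d, Z) = 4*Z
S(L, o) = -10 + L + o
x(K, p) = -4 + p
((x(M(3, 4), -2) - 56) + S(-5, 9))² = (((-4 - 2) - 56) + (-10 - 5 + 9))² = ((-6 - 56) - 6)² = (-62 - 6)² = (-68)² = 4624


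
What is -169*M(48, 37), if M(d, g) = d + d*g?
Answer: -308256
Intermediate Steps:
-169*M(48, 37) = -8112*(1 + 37) = -8112*38 = -169*1824 = -308256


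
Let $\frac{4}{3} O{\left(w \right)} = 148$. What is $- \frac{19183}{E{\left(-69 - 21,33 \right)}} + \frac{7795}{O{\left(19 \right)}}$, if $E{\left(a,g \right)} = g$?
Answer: $- \frac{624026}{1221} \approx -511.08$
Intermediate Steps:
$O{\left(w \right)} = 111$ ($O{\left(w \right)} = \frac{3}{4} \cdot 148 = 111$)
$- \frac{19183}{E{\left(-69 - 21,33 \right)}} + \frac{7795}{O{\left(19 \right)}} = - \frac{19183}{33} + \frac{7795}{111} = - \frac{624026}{1221}$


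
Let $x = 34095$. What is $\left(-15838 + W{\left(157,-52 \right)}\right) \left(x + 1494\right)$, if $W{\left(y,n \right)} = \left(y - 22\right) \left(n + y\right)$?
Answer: $-59184507$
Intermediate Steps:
$W{\left(y,n \right)} = \left(-22 + y\right) \left(n + y\right)$
$\left(-15838 + W{\left(157,-52 \right)}\right) \left(x + 1494\right) = \left(-15838 - \left(10474 - 24649\right)\right) \left(34095 + 1494\right) = \left(-15838 + \left(24649 + 1144 - 3454 - 8164\right)\right) 35589 = \left(-15838 + 14175\right) 35589 = \left(-1663\right) 35589 = -59184507$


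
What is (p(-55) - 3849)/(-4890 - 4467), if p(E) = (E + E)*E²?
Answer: 336599/9357 ≈ 35.973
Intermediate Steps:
p(E) = 2*E³ (p(E) = (2*E)*E² = 2*E³)
(p(-55) - 3849)/(-4890 - 4467) = (2*(-55)³ - 3849)/(-4890 - 4467) = (2*(-166375) - 3849)/(-9357) = (-332750 - 3849)*(-1/9357) = -336599*(-1/9357) = 336599/9357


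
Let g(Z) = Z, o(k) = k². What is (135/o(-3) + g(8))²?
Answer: 529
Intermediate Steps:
(135/o(-3) + g(8))² = (135/((-3)²) + 8)² = (135/9 + 8)² = (135*(⅑) + 8)² = (15 + 8)² = 23² = 529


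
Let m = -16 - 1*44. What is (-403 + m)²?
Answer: 214369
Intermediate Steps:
m = -60 (m = -16 - 44 = -60)
(-403 + m)² = (-403 - 60)² = (-463)² = 214369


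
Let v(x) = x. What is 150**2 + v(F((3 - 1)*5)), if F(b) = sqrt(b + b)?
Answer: 22500 + 2*sqrt(5) ≈ 22504.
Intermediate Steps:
F(b) = sqrt(2)*sqrt(b) (F(b) = sqrt(2*b) = sqrt(2)*sqrt(b))
150**2 + v(F((3 - 1)*5)) = 150**2 + sqrt(2)*sqrt((3 - 1)*5) = 22500 + sqrt(2)*sqrt(2*5) = 22500 + sqrt(2)*sqrt(10) = 22500 + 2*sqrt(5)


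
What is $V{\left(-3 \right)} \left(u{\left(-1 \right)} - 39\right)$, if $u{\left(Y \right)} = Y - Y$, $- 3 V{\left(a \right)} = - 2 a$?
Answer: $78$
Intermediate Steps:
$V{\left(a \right)} = \frac{2 a}{3}$ ($V{\left(a \right)} = - \frac{\left(-2\right) a}{3} = \frac{2 a}{3}$)
$u{\left(Y \right)} = 0$
$V{\left(-3 \right)} \left(u{\left(-1 \right)} - 39\right) = \frac{2}{3} \left(-3\right) \left(0 - 39\right) = - 2 \left(0 - 39\right) = \left(-2\right) \left(-39\right) = 78$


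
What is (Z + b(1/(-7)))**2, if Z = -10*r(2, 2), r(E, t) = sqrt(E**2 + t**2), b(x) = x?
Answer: 39201/49 + 40*sqrt(2)/7 ≈ 808.10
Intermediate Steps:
Z = -20*sqrt(2) (Z = -10*sqrt(2**2 + 2**2) = -10*sqrt(4 + 4) = -20*sqrt(2) ≈ -28.284)
(Z + b(1/(-7)))**2 = (-20*sqrt(2) + 1/(-7))**2 = (-20*sqrt(2) - 1/7)**2 = (-1/7 - 20*sqrt(2))**2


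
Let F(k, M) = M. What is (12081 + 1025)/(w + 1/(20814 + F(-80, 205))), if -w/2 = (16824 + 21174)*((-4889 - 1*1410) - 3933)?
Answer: 275475014/16344186742369 ≈ 1.6855e-5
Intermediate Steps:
w = 777591072 (w = -2*(16824 + 21174)*((-4889 - 1*1410) - 3933) = -75996*((-4889 - 1410) - 3933) = -75996*(-6299 - 3933) = -75996*(-10232) = -2*(-388795536) = 777591072)
(12081 + 1025)/(w + 1/(20814 + F(-80, 205))) = (12081 + 1025)/(777591072 + 1/(20814 + 205)) = 13106/(777591072 + 1/21019) = 13106/(16344186742369/21019) = 13106*(21019/16344186742369) = 275475014/16344186742369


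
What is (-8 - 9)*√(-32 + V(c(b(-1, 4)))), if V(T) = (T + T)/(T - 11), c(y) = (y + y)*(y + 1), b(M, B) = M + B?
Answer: -68*I*√299/13 ≈ -90.448*I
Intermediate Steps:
b(M, B) = B + M
c(y) = 2*y*(1 + y) (c(y) = (2*y)*(1 + y) = 2*y*(1 + y))
V(T) = 2*T/(-11 + T) (V(T) = (2*T)/(-11 + T) = 2*T/(-11 + T))
(-8 - 9)*√(-32 + V(c(b(-1, 4)))) = (-8 - 9)*√(-32 + 2*(2*(4 - 1)*(1 + (4 - 1)))/(-11 + 2*(4 - 1)*(1 + (4 - 1)))) = -17*√(-32 + 2*(2*3*(1 + 3))/(-11 + 2*3*(1 + 3))) = -17*√(-32 + 2*(2*3*4)/(-11 + 2*3*4)) = -17*√(-32 + 2*24/(-11 + 24)) = -17*√(-32 + 2*24/13) = -17*√(-32 + 2*24*(1/13)) = -17*√(-32 + 48/13) = -68*I*√299/13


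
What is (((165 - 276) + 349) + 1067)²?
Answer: 1703025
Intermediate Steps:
(((165 - 276) + 349) + 1067)² = ((-111 + 349) + 1067)² = (238 + 1067)² = 1305² = 1703025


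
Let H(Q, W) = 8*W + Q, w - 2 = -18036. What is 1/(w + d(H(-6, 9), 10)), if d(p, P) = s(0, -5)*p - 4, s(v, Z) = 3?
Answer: -1/17840 ≈ -5.6054e-5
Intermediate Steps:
w = -18034 (w = 2 - 18036 = -18034)
H(Q, W) = Q + 8*W
d(p, P) = -4 + 3*p (d(p, P) = 3*p - 4 = -4 + 3*p)
1/(w + d(H(-6, 9), 10)) = 1/(-18034 + (-4 + 3*(-6 + 8*9))) = 1/(-18034 + (-4 + 3*(-6 + 72))) = 1/(-18034 + (-4 + 3*66)) = 1/(-18034 + (-4 + 198)) = 1/(-18034 + 194) = 1/(-17840) = -1/17840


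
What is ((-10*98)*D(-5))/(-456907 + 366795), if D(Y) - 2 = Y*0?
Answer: 245/11264 ≈ 0.021751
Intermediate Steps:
D(Y) = 2 (D(Y) = 2 + Y*0 = 2 + 0 = 2)
((-10*98)*D(-5))/(-456907 + 366795) = (-10*98*2)/(-456907 + 366795) = -980*2/(-90112) = -1960*(-1/90112) = 245/11264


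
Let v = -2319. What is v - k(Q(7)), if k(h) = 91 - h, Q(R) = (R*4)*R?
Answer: -2214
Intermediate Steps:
Q(R) = 4*R² (Q(R) = (4*R)*R = 4*R²)
v - k(Q(7)) = -2319 - (91 - 4*7²) = -2319 - (91 - 4*49) = -2319 - (91 - 1*196) = -2319 - (91 - 196) = -2319 - 1*(-105) = -2319 + 105 = -2214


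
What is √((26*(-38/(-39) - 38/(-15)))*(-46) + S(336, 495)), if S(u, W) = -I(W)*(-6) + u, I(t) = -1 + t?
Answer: 2*I*√5595/5 ≈ 29.92*I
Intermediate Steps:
S(u, W) = -6 + u + 6*W (S(u, W) = -(-1 + W)*(-6) + u = (1 - W)*(-6) + u = (-6 + 6*W) + u = -6 + u + 6*W)
√((26*(-38/(-39) - 38/(-15)))*(-46) + S(336, 495)) = √((26*(-38/(-39) - 38/(-15)))*(-46) + (-6 + 336 + 6*495)) = √((26*(-38*(-1/39) - 38*(-1/15)))*(-46) + (-6 + 336 + 2970)) = √((26*(38/39 + 38/15))*(-46) + 3300) = √((26*(228/65))*(-46) + 3300) = √((456/5)*(-46) + 3300) = √(-20976/5 + 3300) = √(-4476/5) = 2*I*√5595/5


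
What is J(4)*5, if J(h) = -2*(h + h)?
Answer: -80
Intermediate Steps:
J(h) = -4*h
J(4)*5 = -4*4*5 = -16*5 = -80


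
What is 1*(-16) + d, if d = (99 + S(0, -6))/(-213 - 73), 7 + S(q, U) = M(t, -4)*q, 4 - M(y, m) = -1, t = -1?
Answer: -2334/143 ≈ -16.322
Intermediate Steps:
M(y, m) = 5 (M(y, m) = 4 - 1*(-1) = 4 + 1 = 5)
S(q, U) = -7 + 5*q
d = -46/143 (d = (99 + (-7 + 5*0))/(-213 - 73) = (99 + (-7 + 0))/(-286) = (99 - 7)*(-1/286) = 92*(-1/286) = -46/143 ≈ -0.32168)
1*(-16) + d = 1*(-16) - 46/143 = -16 - 46/143 = -2334/143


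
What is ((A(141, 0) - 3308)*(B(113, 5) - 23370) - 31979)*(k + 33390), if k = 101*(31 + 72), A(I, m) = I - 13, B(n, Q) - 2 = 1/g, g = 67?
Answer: 217942008964451/67 ≈ 3.2529e+12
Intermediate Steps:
B(n, Q) = 135/67 (B(n, Q) = 2 + 1/67 = 135/67)
A(I, m) = -13 + I
k = 10403 (k = 101*103 = 10403)
((A(141, 0) - 3308)*(B(113, 5) - 23370) - 31979)*(k + 33390) = (((-13 + 141) - 3308)*(135/67 - 23370) - 31979)*(10403 + 33390) = ((128 - 3308)*(-1565655/67) - 31979)*43793 = (-3180*(-1565655/67) - 31979)*43793 = (4978782900/67 - 31979)*43793 = (4976640307/67)*43793 = 217942008964451/67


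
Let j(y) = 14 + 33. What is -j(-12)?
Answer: -47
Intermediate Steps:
j(y) = 47
-j(-12) = -1*47 = -47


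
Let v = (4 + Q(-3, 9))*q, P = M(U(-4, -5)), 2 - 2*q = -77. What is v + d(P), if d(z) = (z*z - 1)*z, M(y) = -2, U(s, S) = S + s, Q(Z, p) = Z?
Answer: 67/2 ≈ 33.500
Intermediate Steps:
q = 79/2 (q = 1 - 1/2*(-77) = 1 + 77/2 = 79/2 ≈ 39.500)
P = -2
d(z) = z*(-1 + z**2) (d(z) = (z**2 - 1)*z = (-1 + z**2)*z = z*(-1 + z**2))
v = 79/2 (v = (4 - 3)*(79/2) = 1*(79/2) = 79/2 ≈ 39.500)
v + d(P) = 79/2 + ((-2)**3 - 1*(-2)) = 79/2 + (-8 + 2) = 79/2 - 6 = 67/2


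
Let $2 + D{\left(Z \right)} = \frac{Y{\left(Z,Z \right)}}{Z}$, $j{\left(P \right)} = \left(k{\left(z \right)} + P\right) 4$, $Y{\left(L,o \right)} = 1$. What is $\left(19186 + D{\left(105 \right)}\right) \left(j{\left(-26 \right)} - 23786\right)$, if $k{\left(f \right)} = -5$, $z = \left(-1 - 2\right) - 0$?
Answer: $- \frac{3210827674}{7} \approx -4.5869 \cdot 10^{8}$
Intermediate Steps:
$z = -3$ ($z = \left(-1 - 2\right) + 0 = -3 + 0 = -3$)
$j{\left(P \right)} = -20 + 4 P$ ($j{\left(P \right)} = \left(-5 + P\right) 4 = -20 + 4 P$)
$D{\left(Z \right)} = -2 + \frac{1}{Z}$ ($D{\left(Z \right)} = -2 + 1 \frac{1}{Z} = -2 + \frac{1}{Z}$)
$\left(19186 + D{\left(105 \right)}\right) \left(j{\left(-26 \right)} - 23786\right) = \left(19186 - \left(2 - \frac{1}{105}\right)\right) \left(\left(-20 + 4 \left(-26\right)\right) - 23786\right) = \left(19186 + \left(-2 + \frac{1}{105}\right)\right) \left(\left(-20 - 104\right) - 23786\right) = \left(19186 - \frac{209}{105}\right) \left(-124 - 23786\right) = \frac{2014321}{105} \left(-23910\right) = - \frac{3210827674}{7}$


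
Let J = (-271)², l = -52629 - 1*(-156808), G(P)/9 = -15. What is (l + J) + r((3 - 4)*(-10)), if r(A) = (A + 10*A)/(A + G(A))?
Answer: 4440478/25 ≈ 1.7762e+5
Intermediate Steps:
G(P) = -135 (G(P) = 9*(-15) = -135)
l = 104179 (l = -52629 + 156808 = 104179)
r(A) = 11*A/(-135 + A) (r(A) = (A + 10*A)/(A - 135) = (11*A)/(-135 + A) = 11*A/(-135 + A))
J = 73441
(l + J) + r((3 - 4)*(-10)) = (104179 + 73441) + 11*((3 - 4)*(-10))/(-135 + (3 - 4)*(-10)) = 177620 + 11*(-1*(-10))/(-135 - 1*(-10)) = 177620 + 11*10/(-135 + 10) = 177620 + 11*10/(-125) = 177620 + 11*10*(-1/125) = 177620 - 22/25 = 4440478/25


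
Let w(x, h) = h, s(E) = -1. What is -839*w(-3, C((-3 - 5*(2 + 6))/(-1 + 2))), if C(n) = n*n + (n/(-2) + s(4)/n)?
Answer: -134965735/86 ≈ -1.5694e+6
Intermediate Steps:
C(n) = n² - 1/n - n/2 (C(n) = n*n + (n/(-2) - 1/n) = n² + (n*(-½) - 1/n) = n² + (-n/2 - 1/n) = n² + (-1/n - n/2) = n² - 1/n - n/2)
-839*w(-3, C((-3 - 5*(2 + 6))/(-1 + 2))) = -839*(((-3 - 5*(2 + 6))/(-1 + 2))² - 1/((-3 - 5*(2 + 6))/(-1 + 2)) - (-3 - 5*(2 + 6))/(2*(-1 + 2))) = -839*(((-3 - 5*8)/1)² - 1/((-3 - 5*8)/1) - (-3 - 5*8)/(2*1)) = -839*(((-3 - 40)*1)² - 1/((-3 - 40)*1) - (-3 - 40)/2) = -839*((-43*1)² - 1/((-43*1)) - (-43)/2) = -839*((-43)² - 1/(-43) - ½*(-43)) = -839*(1849 - 1*(-1/43) + 43/2) = -839*(1849 + 1/43 + 43/2) = -839*160865/86 = -134965735/86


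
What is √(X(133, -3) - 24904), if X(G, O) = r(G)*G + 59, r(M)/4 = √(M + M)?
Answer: √(-24845 + 532*√266) ≈ 127.15*I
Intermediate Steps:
r(M) = 4*√2*√M (r(M) = 4*√(M + M) = 4*√(2*M) = 4*(√2*√M) = 4*√2*√M)
X(G, O) = 59 + 4*√2*G^(3/2) (X(G, O) = (4*√2*√G)*G + 59 = 4*√2*G^(3/2) + 59 = 59 + 4*√2*G^(3/2))
√(X(133, -3) - 24904) = √((59 + 4*√2*133^(3/2)) - 24904) = √((59 + 4*√2*(133*√133)) - 24904) = √((59 + 532*√266) - 24904) = √(-24845 + 532*√266)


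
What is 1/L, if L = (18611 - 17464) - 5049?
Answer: -1/3902 ≈ -0.00025628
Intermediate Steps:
L = -3902 (L = 1147 - 5049 = -3902)
1/L = 1/(-3902) = -1/3902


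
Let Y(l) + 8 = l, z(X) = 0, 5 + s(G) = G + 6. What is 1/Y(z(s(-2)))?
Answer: -1/8 ≈ -0.12500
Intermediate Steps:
s(G) = 1 + G (s(G) = -5 + (G + 6) = -5 + (6 + G) = 1 + G)
Y(l) = -8 + l
1/Y(z(s(-2))) = 1/(-8 + 0) = 1/(-8) = -1/8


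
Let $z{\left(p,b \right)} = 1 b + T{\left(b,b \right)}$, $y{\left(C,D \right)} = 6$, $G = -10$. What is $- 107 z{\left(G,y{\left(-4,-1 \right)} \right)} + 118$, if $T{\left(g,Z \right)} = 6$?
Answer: $-1166$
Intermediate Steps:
$z{\left(p,b \right)} = 6 + b$ ($z{\left(p,b \right)} = 1 b + 6 = b + 6 = 6 + b$)
$- 107 z{\left(G,y{\left(-4,-1 \right)} \right)} + 118 = - 107 \left(6 + 6\right) + 118 = \left(-107\right) 12 + 118 = -1284 + 118 = -1166$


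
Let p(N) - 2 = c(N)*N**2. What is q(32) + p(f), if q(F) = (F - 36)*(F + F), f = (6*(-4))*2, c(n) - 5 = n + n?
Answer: -209918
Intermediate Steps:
c(n) = 5 + 2*n (c(n) = 5 + (n + n) = 5 + 2*n)
f = -48 (f = -24*2 = -48)
p(N) = 2 + N**2*(5 + 2*N) (p(N) = 2 + (5 + 2*N)*N**2 = 2 + N**2*(5 + 2*N))
q(F) = 2*F*(-36 + F) (q(F) = (-36 + F)*(2*F) = 2*F*(-36 + F))
q(32) + p(f) = 2*32*(-36 + 32) + (2 + (-48)**2*(5 + 2*(-48))) = 2*32*(-4) + (2 + 2304*(5 - 96)) = -256 + (2 + 2304*(-91)) = -256 + (2 - 209664) = -256 - 209662 = -209918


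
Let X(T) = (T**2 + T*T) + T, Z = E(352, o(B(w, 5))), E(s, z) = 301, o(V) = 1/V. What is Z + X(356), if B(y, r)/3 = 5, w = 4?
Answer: 254129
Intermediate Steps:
B(y, r) = 15 (B(y, r) = 3*5 = 15)
o(V) = 1/V
Z = 301
X(T) = T + 2*T**2 (X(T) = (T**2 + T**2) + T = 2*T**2 + T = T + 2*T**2)
Z + X(356) = 301 + 356*(1 + 2*356) = 301 + 356*(1 + 712) = 301 + 356*713 = 301 + 253828 = 254129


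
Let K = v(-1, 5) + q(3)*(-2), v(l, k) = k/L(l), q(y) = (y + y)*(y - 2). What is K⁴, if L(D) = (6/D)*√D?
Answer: 26096881/1296 - 51590*I/9 ≈ 20136.0 - 5732.2*I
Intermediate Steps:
q(y) = 2*y*(-2 + y) (q(y) = (2*y)*(-2 + y) = 2*y*(-2 + y))
L(D) = 6/√D
v(l, k) = k*√l/6 (v(l, k) = k/((6/√l)) = k*(√l/6) = k*√l/6)
K = -12 + 5*I/6 (K = (⅙)*5*√(-1) + (2*3*(-2 + 3))*(-2) = (⅙)*5*I + (2*3*1)*(-2) = 5*I/6 + 6*(-2) = 5*I/6 - 12 = -12 + 5*I/6 ≈ -12.0 + 0.83333*I)
K⁴ = (-12 + 5*I/6)⁴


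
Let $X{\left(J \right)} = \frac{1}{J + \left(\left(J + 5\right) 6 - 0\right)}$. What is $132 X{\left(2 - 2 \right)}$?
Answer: $\frac{22}{5} \approx 4.4$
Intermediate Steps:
$X{\left(J \right)} = \frac{1}{30 + 7 J}$ ($X{\left(J \right)} = \frac{1}{J + \left(\left(5 + J\right) 6 + 0\right)} = \frac{1}{J + \left(\left(30 + 6 J\right) + 0\right)} = \frac{1}{J + \left(30 + 6 J\right)} = \frac{1}{30 + 7 J}$)
$132 X{\left(2 - 2 \right)} = \frac{132}{30 + 7 \left(2 - 2\right)} = \frac{132}{30 + 7 \cdot 0} = \frac{132}{30 + 0} = \frac{132}{30} = 132 \cdot \frac{1}{30} = \frac{22}{5}$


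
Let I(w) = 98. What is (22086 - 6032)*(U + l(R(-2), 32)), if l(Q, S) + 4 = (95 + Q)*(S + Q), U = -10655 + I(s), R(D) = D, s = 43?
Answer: -124755634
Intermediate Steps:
U = -10557 (U = -10655 + 98 = -10557)
l(Q, S) = -4 + (95 + Q)*(Q + S) (l(Q, S) = -4 + (95 + Q)*(S + Q) = -4 + (95 + Q)*(Q + S))
(22086 - 6032)*(U + l(R(-2), 32)) = (22086 - 6032)*(-10557 + (-4 + (-2)² + 95*(-2) + 95*32 - 2*32)) = 16054*(-10557 + (-4 + 4 - 190 + 3040 - 64)) = 16054*(-10557 + 2786) = 16054*(-7771) = -124755634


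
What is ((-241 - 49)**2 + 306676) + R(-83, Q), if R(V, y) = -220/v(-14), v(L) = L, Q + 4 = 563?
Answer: 2735542/7 ≈ 3.9079e+5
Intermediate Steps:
Q = 559 (Q = -4 + 563 = 559)
R(V, y) = 110/7 (R(V, y) = -220/(-14) = -220*(-1/14) = 110/7)
((-241 - 49)**2 + 306676) + R(-83, Q) = ((-241 - 49)**2 + 306676) + 110/7 = ((-290)**2 + 306676) + 110/7 = (84100 + 306676) + 110/7 = 390776 + 110/7 = 2735542/7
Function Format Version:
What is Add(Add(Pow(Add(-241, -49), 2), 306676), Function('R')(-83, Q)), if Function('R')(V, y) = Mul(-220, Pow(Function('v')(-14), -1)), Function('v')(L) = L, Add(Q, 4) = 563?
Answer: Rational(2735542, 7) ≈ 3.9079e+5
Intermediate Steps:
Q = 559 (Q = Add(-4, 563) = 559)
Function('R')(V, y) = Rational(110, 7) (Function('R')(V, y) = Mul(-220, Pow(-14, -1)) = Mul(-220, Rational(-1, 14)) = Rational(110, 7))
Add(Add(Pow(Add(-241, -49), 2), 306676), Function('R')(-83, Q)) = Add(Add(Pow(Add(-241, -49), 2), 306676), Rational(110, 7)) = Add(Add(Pow(-290, 2), 306676), Rational(110, 7)) = Add(Add(84100, 306676), Rational(110, 7)) = Add(390776, Rational(110, 7)) = Rational(2735542, 7)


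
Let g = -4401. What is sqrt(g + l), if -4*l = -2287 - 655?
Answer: I*sqrt(14662)/2 ≈ 60.543*I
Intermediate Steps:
l = 1471/2 (l = -(-2287 - 655)/4 = -1/4*(-2942) = 1471/2 ≈ 735.50)
sqrt(g + l) = sqrt(-4401 + 1471/2) = sqrt(-7331/2) = I*sqrt(14662)/2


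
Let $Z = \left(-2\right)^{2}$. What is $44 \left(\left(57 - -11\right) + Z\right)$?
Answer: $3168$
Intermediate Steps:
$Z = 4$
$44 \left(\left(57 - -11\right) + Z\right) = 44 \left(\left(57 - -11\right) + 4\right) = 44 \left(\left(57 + 11\right) + 4\right) = 44 \left(68 + 4\right) = 44 \cdot 72 = 3168$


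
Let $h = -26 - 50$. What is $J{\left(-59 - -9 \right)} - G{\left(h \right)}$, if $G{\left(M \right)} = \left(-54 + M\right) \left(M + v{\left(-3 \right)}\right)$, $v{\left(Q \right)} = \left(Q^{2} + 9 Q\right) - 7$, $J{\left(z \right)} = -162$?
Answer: $-13292$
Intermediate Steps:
$h = -76$
$v{\left(Q \right)} = -7 + Q^{2} + 9 Q$
$G{\left(M \right)} = \left(-54 + M\right) \left(-25 + M\right)$ ($G{\left(M \right)} = \left(-54 + M\right) \left(M + \left(-7 + \left(-3\right)^{2} + 9 \left(-3\right)\right)\right) = \left(-54 + M\right) \left(M - 25\right) = \left(-54 + M\right) \left(-25 + M\right)$)
$J{\left(-59 - -9 \right)} - G{\left(h \right)} = -162 - \left(1350 + \left(-76\right)^{2} - -6004\right) = -162 - \left(1350 + 5776 + 6004\right) = -162 - 13130 = -13292$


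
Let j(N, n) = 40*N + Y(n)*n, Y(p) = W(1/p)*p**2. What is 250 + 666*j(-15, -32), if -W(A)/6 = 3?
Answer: 392423434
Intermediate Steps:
W(A) = -18 (W(A) = -6*3 = -18)
Y(p) = -18*p**2
j(N, n) = -18*n**3 + 40*N (j(N, n) = 40*N + (-18*n**2)*n = 40*N - 18*n**3 = -18*n**3 + 40*N)
250 + 666*j(-15, -32) = 250 + 666*(-18*(-32)**3 + 40*(-15)) = 250 + 666*(-18*(-32768) - 600) = 250 + 666*(589824 - 600) = 250 + 666*589224 = 250 + 392423184 = 392423434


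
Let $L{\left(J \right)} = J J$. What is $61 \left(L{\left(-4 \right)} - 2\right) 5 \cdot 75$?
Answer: $320250$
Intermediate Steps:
$L{\left(J \right)} = J^{2}$
$61 \left(L{\left(-4 \right)} - 2\right) 5 \cdot 75 = 61 \left(\left(-4\right)^{2} - 2\right) 5 \cdot 75 = 61 \left(16 - 2\right) 5 \cdot 75 = 61 \cdot 14 \cdot 5 \cdot 75 = 61 \cdot 70 \cdot 75 = 4270 \cdot 75 = 320250$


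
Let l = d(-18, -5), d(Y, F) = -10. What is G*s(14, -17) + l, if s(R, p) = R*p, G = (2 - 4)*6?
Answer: 2846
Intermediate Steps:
l = -10
G = -12 (G = -2*6 = -12)
G*s(14, -17) + l = -168*(-17) - 10 = -12*(-238) - 10 = 2856 - 10 = 2846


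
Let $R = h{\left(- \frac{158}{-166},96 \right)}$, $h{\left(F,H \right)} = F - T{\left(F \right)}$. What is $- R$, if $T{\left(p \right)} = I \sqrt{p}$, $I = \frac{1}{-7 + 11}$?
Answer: $- \frac{79}{83} + \frac{\sqrt{6557}}{332} \approx -0.70791$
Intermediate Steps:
$I = \frac{1}{4} \approx 0.25$
$T{\left(p \right)} = \frac{\sqrt{p}}{4}$
$h{\left(F,H \right)} = F - \frac{\sqrt{F}}{4}$
$R = \frac{79}{83} - \frac{\sqrt{6557}}{332}$ ($R = - \frac{158}{-166} - \frac{\sqrt{- \frac{158}{-166}}}{4} = \left(-158\right) \left(- \frac{1}{166}\right) - \frac{\sqrt{\left(-158\right) \left(- \frac{1}{166}\right)}}{4} = \frac{79}{83} - \frac{\sqrt{\frac{79}{83}}}{4} = \frac{79}{83} - \frac{\frac{1}{83} \sqrt{6557}}{4} = \frac{79}{83} - \frac{\sqrt{6557}}{332} \approx 0.70791$)
$- R = - (\frac{79}{83} - \frac{\sqrt{6557}}{332}) = - \frac{79}{83} + \frac{\sqrt{6557}}{332}$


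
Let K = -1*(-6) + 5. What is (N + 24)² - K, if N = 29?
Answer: 2798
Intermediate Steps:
K = 11 (K = 6 + 5 = 11)
(N + 24)² - K = (29 + 24)² - 1*11 = 53² - 11 = 2809 - 11 = 2798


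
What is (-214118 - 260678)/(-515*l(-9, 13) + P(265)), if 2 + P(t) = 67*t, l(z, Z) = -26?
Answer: -67828/4449 ≈ -15.246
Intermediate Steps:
P(t) = -2 + 67*t
(-214118 - 260678)/(-515*l(-9, 13) + P(265)) = (-214118 - 260678)/(-515*(-26) + (-2 + 67*265)) = -474796/(13390 + (-2 + 17755)) = -474796/(13390 + 17753) = -474796/31143 = -474796*1/31143 = -67828/4449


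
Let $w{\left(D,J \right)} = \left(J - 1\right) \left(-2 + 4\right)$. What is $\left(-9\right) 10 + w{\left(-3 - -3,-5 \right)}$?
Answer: $-102$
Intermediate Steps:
$w{\left(D,J \right)} = -2 + 2 J$ ($w{\left(D,J \right)} = \left(-1 + J\right) 2 = -2 + 2 J$)
$\left(-9\right) 10 + w{\left(-3 - -3,-5 \right)} = \left(-9\right) 10 + \left(-2 + 2 \left(-5\right)\right) = -90 - 12 = -102$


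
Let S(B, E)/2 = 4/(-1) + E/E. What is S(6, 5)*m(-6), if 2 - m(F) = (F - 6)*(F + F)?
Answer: 852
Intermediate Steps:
S(B, E) = -6 (S(B, E) = 2*(4/(-1) + E/E) = 2*(4*(-1) + 1) = 2*(-4 + 1) = 2*(-3) = -6)
m(F) = 2 - 2*F*(-6 + F) (m(F) = 2 - (F - 6)*(F + F) = 2 - (-6 + F)*2*F = 2 - 2*F*(-6 + F))
S(6, 5)*m(-6) = -6*(2 - 2*(-6)² + 12*(-6)) = -6*(2 - 2*36 - 72) = -6*(2 - 72 - 72) = -6*(-142) = 852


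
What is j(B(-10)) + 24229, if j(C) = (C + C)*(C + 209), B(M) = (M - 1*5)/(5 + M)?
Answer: 25501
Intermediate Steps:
B(M) = (-5 + M)/(5 + M) (B(M) = (M - 5)/(5 + M) = (-5 + M)/(5 + M))
j(C) = 2*C*(209 + C) (j(C) = (2*C)*(209 + C) = 2*C*(209 + C))
j(B(-10)) + 24229 = 2*((-5 - 10)/(5 - 10))*(209 + (-5 - 10)/(5 - 10)) + 24229 = 2*(-15/(-5))*(209 - 15/(-5)) + 24229 = 2*(-1/5*(-15))*(209 - 1/5*(-15)) + 24229 = 2*3*(209 + 3) + 24229 = 2*3*212 + 24229 = 1272 + 24229 = 25501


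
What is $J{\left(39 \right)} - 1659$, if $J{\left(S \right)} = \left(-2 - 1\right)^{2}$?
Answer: $-1650$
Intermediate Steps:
$J{\left(S \right)} = 9$ ($J{\left(S \right)} = \left(-3\right)^{2} = 9$)
$J{\left(39 \right)} - 1659 = 9 - 1659 = -1650$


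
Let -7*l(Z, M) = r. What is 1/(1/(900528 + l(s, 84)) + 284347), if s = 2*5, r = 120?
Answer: 6303576/1792402924879 ≈ 3.5168e-6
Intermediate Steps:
s = 10
l(Z, M) = -120/7 (l(Z, M) = -1/7*120 = -120/7)
1/(1/(900528 + l(s, 84)) + 284347) = 1/(1/(900528 - 120/7) + 284347) = 1/(1/(6303576/7) + 284347) = 1/(7/6303576 + 284347) = 1/(1792402924879/6303576) = 6303576/1792402924879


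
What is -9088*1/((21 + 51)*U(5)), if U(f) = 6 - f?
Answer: -1136/9 ≈ -126.22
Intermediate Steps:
-9088*1/((21 + 51)*U(5)) = -9088*1/((6 - 1*5)*(21 + 51)) = -9088*1/(72*(6 - 5)) = -9088/(1*72) = -9088/72 = -9088*1/72 = -1136/9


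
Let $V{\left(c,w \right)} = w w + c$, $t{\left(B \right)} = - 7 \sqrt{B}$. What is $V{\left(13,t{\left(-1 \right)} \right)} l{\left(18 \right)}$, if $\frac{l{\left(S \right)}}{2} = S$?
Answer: $-1296$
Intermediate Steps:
$l{\left(S \right)} = 2 S$
$V{\left(c,w \right)} = c + w^{2}$ ($V{\left(c,w \right)} = w^{2} + c = c + w^{2}$)
$V{\left(13,t{\left(-1 \right)} \right)} l{\left(18 \right)} = \left(13 + \left(- 7 \sqrt{-1}\right)^{2}\right) 2 \cdot 18 = \left(13 + \left(- 7 i\right)^{2}\right) 36 = \left(13 - 49\right) 36 = \left(-36\right) 36 = -1296$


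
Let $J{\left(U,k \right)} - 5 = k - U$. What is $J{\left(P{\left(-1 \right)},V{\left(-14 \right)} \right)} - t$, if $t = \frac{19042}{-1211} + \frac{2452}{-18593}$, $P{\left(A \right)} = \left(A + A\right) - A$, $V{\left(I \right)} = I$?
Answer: $\frac{176888294}{22516123} \approx 7.8561$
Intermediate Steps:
$P{\left(A \right)} = A$ ($P{\left(A \right)} = 2 A - A = A$)
$J{\left(U,k \right)} = 5 + k - U$ ($J{\left(U,k \right)} = 5 - \left(U - k\right) = 5 + k - U$)
$t = - \frac{357017278}{22516123}$ ($t = 19042 \left(- \frac{1}{1211}\right) + 2452 \left(- \frac{1}{18593}\right) = - \frac{19042}{1211} - \frac{2452}{18593} = - \frac{357017278}{22516123} \approx -15.856$)
$J{\left(P{\left(-1 \right)},V{\left(-14 \right)} \right)} - t = \left(5 - 14 - -1\right) - - \frac{357017278}{22516123} = \left(5 - 14 + 1\right) + \frac{357017278}{22516123} = -8 + \frac{357017278}{22516123} = \frac{176888294}{22516123}$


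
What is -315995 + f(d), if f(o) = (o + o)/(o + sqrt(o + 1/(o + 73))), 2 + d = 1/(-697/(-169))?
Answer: -36836639563460365/116573960327 + 4900*I*sqrt(522119499009378)/116573960327 ≈ -3.1599e+5 + 0.96046*I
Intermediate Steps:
d = -1225/697 (d = -2 + 1/(-697/(-169)) = -2 + 1/(-697*(-1/169)) = -2 + 1/(697/169) = -2 + 169/697 = -1225/697 ≈ -1.7575)
f(o) = 2*o/(o + sqrt(o + 1/(73 + o))) (f(o) = (2*o)/(o + sqrt(o + 1/(73 + o))) = 2*o/(o + sqrt(o + 1/(73 + o))))
-315995 + f(d) = -315995 + 2*(-1225/697)/(-1225/697 + sqrt((1 - 1225*(73 - 1225/697)/697)/(73 - 1225/697))) = -315995 + 2*(-1225/697)/(-1225/697 + sqrt((1 - 1225/697*49656/697)/(49656/697))) = -315995 + 2*(-1225/697)/(-1225/697 + sqrt(697*(1 - 60828600/485809)/49656)) = -315995 + 2*(-1225/697)/(-1225/697 + sqrt((697/49656)*(-60342791/485809))) = -315995 + 2*(-1225/697)/(-1225/697 + sqrt(-60342791/34610232)) = -315995 + 2*(-1225/697)/(-1225/697 + I*sqrt(522119499009378)/17305116) = -315995 - 2450/(697*(-1225/697 + I*sqrt(522119499009378)/17305116))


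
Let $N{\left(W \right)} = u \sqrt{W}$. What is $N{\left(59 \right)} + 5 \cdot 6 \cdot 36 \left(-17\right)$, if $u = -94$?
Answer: $-18360 - 94 \sqrt{59} \approx -19082.0$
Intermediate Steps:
$N{\left(W \right)} = - 94 \sqrt{W}$
$N{\left(59 \right)} + 5 \cdot 6 \cdot 36 \left(-17\right) = - 94 \sqrt{59} + 5 \cdot 6 \cdot 36 \left(-17\right) = - 94 \sqrt{59} + 30 \cdot 36 \left(-17\right) = - 94 \sqrt{59} + 1080 \left(-17\right) = - 94 \sqrt{59} - 18360 = -18360 - 94 \sqrt{59}$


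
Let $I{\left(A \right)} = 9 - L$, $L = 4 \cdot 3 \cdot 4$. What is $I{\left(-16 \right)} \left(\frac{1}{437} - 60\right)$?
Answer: $\frac{1022541}{437} \approx 2339.9$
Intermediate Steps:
$L = 48$ ($L = 12 \cdot 4 = 48$)
$I{\left(A \right)} = -39$ ($I{\left(A \right)} = 9 - 48 = -39$)
$I{\left(-16 \right)} \left(\frac{1}{437} - 60\right) = - 39 \left(\frac{1}{437} - 60\right) = \left(-39\right) \left(- \frac{26219}{437}\right) = \frac{1022541}{437}$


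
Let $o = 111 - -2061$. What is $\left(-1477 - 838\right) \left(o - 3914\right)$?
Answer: $4032730$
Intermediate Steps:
$o = 2172$ ($o = 111 + 2061 = 2172$)
$\left(-1477 - 838\right) \left(o - 3914\right) = \left(-1477 - 838\right) \left(2172 - 3914\right) = \left(-2315\right) \left(-1742\right) = 4032730$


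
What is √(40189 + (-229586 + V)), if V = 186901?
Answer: 8*I*√39 ≈ 49.96*I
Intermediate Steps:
√(40189 + (-229586 + V)) = √(40189 + (-229586 + 186901)) = √(40189 - 42685) = √(-2496) = 8*I*√39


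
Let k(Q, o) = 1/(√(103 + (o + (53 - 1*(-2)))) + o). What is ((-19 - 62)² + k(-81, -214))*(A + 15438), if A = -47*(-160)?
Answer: 1726641093541/11463 - 11479*I*√14/11463 ≈ 1.5063e+8 - 3.7469*I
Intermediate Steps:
A = 7520
k(Q, o) = 1/(o + √(158 + o)) (k(Q, o) = 1/(√(103 + (o + (53 + 2))) + o) = 1/(√(103 + (o + 55)) + o) = 1/(√(103 + (55 + o)) + o) = 1/(√(158 + o) + o) = 1/(o + √(158 + o)))
((-19 - 62)² + k(-81, -214))*(A + 15438) = ((-19 - 62)² + 1/(-214 + √(158 - 214)))*(7520 + 15438) = ((-81)² + 1/(-214 + √(-56)))*22958 = (6561 + 1/(-214 + 2*I*√14))*22958 = 150627438 + 22958/(-214 + 2*I*√14)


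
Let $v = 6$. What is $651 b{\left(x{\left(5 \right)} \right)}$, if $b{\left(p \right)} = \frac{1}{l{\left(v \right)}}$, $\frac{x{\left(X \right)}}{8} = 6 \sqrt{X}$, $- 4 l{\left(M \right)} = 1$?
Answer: $-2604$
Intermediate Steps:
$l{\left(M \right)} = - \frac{1}{4}$ ($l{\left(M \right)} = \left(- \frac{1}{4}\right) 1 = - \frac{1}{4}$)
$x{\left(X \right)} = 48 \sqrt{X}$ ($x{\left(X \right)} = 8 \cdot 6 \sqrt{X} = 48 \sqrt{X}$)
$b{\left(p \right)} = -4$ ($b{\left(p \right)} = \frac{1}{- \frac{1}{4}} = -4$)
$651 b{\left(x{\left(5 \right)} \right)} = 651 \left(-4\right) = -2604$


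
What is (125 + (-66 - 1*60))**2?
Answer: 1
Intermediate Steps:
(125 + (-66 - 1*60))**2 = (125 + (-66 - 60))**2 = (125 - 126)**2 = (-1)**2 = 1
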